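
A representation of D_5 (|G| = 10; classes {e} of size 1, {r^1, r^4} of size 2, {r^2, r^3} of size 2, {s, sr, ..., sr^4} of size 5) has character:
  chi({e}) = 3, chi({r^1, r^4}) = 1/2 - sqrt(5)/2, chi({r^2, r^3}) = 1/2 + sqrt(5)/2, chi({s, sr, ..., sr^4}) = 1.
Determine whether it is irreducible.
Not irreducible (reducible): <chi, chi> = 2 > 1.

Solution. <chi, chi> = (1/|G|) sum_C |C| * |chi(C)|^2 = (1/10)[1*|3|^2 + 2*|1/2 - sqrt(5)/2|^2 + 2*|1/2 + sqrt(5)/2|^2 + 5*|1|^2]
  = (1/10)[(9) + (3 - sqrt(5)) + (sqrt(5) + 3) + (5)] = 20/10 = 2.
A character is irreducible iff <chi, chi> = 1, so this representation is reducible.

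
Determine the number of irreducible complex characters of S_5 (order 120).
7

Reasoning: The number of irreducible complex representations of a finite group equals its number of conjugacy classes. Conjugacy classes in S_5 correspond to cycle types, i.e. partitions of 5; there are p(5) = 7 of them, so S_5 (order 120) has exactly 7 irreducible complex representations.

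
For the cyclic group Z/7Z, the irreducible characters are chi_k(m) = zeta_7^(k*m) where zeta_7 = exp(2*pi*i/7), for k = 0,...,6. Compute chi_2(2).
chi_2(2) = zeta_7^4 = exp(-6*I*pi/7)

Justification: chi_2(2) = zeta_7^(2*2) = zeta_7^4. Since zeta_7^7 = 1, this equals zeta_7^4 = exp(2*pi*i*4/7) = exp(-6*I*pi/7).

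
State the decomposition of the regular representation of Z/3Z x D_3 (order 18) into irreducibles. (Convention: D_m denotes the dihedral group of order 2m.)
Each irreducible V_i of dimension d_i appears with multiplicity d_i, i.e. rho_reg = (direct sum over all irreducibles V_i) d_i V_i. The irreducible dimensions for Z/3Z x D_3 are 1, 1, 1, 1, 1, 1, 2, 2, 2: 6 irreducibles of dimension 1, each with multiplicity 1; 3 irreducibles of dimension 2, each with multiplicity 2. Total dimension 6*1*1 + 3*2*2 = 18 = |G|.

Details: General theorem: in the regular representation of a finite group G, each irreducible appears with multiplicity equal to its dimension. Check: dim(rho_reg) = sum d_i^2 = 1 + 1 + 1 + 1 + 1 + 1 + 4 + 4 + 4 = 18 = |G|.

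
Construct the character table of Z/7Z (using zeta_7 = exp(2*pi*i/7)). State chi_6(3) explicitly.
Character table of Z/7Z (irreps indexed chi_0,...,chi_6 with chi_k(m) = zeta_7^(k*m), zeta_7 = exp(2*pi*i/7)):
  irrep \ class  {0} (size 1)  {1} (size 1)    {2} (size 1)    {3} (size 1)    {4} (size 1)    {5} (size 1)    {6} (size 1)  
  chi_0          1             1               1               1               1               1               1             
  chi_1          1             exp(2*I*pi/7)   exp(4*I*pi/7)   exp(6*I*pi/7)   exp(-6*I*pi/7)  exp(-4*I*pi/7)  exp(-2*I*pi/7)
  chi_2          1             exp(4*I*pi/7)   exp(-6*I*pi/7)  exp(-2*I*pi/7)  exp(2*I*pi/7)   exp(6*I*pi/7)   exp(-4*I*pi/7)
  chi_3          1             exp(6*I*pi/7)   exp(-2*I*pi/7)  exp(4*I*pi/7)   exp(-4*I*pi/7)  exp(2*I*pi/7)   exp(-6*I*pi/7)
  chi_4          1             exp(-6*I*pi/7)  exp(2*I*pi/7)   exp(-4*I*pi/7)  exp(4*I*pi/7)   exp(-2*I*pi/7)  exp(6*I*pi/7) 
  chi_5          1             exp(-4*I*pi/7)  exp(6*I*pi/7)   exp(2*I*pi/7)   exp(-2*I*pi/7)  exp(-6*I*pi/7)  exp(4*I*pi/7) 
  chi_6          1             exp(-2*I*pi/7)  exp(-4*I*pi/7)  exp(-6*I*pi/7)  exp(6*I*pi/7)   exp(4*I*pi/7)   exp(2*I*pi/7) 

Spot check: chi_6(3) = zeta_7^(6*3) = zeta_7^18 = exp(-6*I*pi/7).

Why: Z/7Z is abelian, so all 7 irreducible complex representations are 1-dimensional. They are given by chi_k(m) = zeta_7^(k*m) for k = 0,...,6. Row orthogonality: sum_m chi_k(m) conj(chi_l(m)) = 7 * [k = l].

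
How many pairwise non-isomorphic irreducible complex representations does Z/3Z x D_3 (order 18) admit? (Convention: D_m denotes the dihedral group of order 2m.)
9

Explanation: The number of irreducible complex representations of a finite group equals its number of conjugacy classes. For a direct product, #classes(G x H) = #classes(G) * #classes(H). Z/3Z has 3 classes (abelian), D_3 has 3 classes, so 3 * 3 = 9, so Z/3Z x D_3 (order 18) has exactly 9 irreducible complex representations.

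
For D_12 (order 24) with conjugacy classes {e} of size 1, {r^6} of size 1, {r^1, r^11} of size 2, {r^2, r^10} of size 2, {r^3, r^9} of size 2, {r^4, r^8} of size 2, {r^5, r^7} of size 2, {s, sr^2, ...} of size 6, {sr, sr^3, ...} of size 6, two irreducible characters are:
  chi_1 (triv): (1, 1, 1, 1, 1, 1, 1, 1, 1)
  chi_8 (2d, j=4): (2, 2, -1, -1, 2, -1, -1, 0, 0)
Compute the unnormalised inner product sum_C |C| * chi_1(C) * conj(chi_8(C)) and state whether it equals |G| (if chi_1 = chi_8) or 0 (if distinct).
Sum = 0; so <chi_1, chi_8> = 0 (distinct irreducibles are orthogonal).

Explanation: Compute term by term over conjugacy classes (|C| * chi_1(C) * conj(chi_8(C))):
  1*(1)*conj(2) + 1*(1)*conj(2) + 2*(1)*conj(-1) + 2*(1)*conj(-1) + 2*(1)*conj(2) + 2*(1)*conj(-1) + 2*(1)*conj(-1) + 6*(1)*conj(0) + 6*(1)*conj(0)
  = (2) + (2) + (-2) + (-2) + (4) + (-2) + (-2) + (0) + (0)
  = 0.
Dividing by |G| = 24 gives 0/24 = 0, matching the row-orthogonality relation <chi_1, chi_8> = [chi_1 = chi_8].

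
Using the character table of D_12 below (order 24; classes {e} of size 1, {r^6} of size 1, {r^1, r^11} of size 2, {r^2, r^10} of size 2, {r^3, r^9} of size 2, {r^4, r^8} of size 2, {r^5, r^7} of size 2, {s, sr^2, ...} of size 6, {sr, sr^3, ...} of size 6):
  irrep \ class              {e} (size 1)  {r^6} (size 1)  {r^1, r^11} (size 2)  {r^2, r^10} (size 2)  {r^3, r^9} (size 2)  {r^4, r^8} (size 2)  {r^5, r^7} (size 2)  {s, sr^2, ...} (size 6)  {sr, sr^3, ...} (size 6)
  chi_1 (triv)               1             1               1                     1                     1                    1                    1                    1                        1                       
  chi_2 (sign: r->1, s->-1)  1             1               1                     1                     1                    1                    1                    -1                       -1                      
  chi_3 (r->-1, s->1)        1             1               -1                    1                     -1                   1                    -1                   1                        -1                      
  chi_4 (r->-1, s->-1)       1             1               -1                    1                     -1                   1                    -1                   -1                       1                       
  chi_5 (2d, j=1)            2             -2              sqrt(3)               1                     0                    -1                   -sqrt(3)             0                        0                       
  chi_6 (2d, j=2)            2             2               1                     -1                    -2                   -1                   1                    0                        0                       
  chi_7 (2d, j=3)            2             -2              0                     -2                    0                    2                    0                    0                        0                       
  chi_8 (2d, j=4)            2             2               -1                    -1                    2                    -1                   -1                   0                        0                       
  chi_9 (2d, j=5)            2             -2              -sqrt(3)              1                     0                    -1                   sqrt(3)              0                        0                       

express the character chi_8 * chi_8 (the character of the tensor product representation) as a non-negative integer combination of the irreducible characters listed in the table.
chi_8 tensor chi_8 = chi_1 + chi_2 + chi_8 (all other irreducibles have multiplicity 0).

Explanation: The character of a tensor product is the pointwise product (chi_8 * chi_8)(C) = chi_8(C) * chi_8(C):
  {e}: (2)*(2), {r^6}: (2)*(2), {r^1, r^11}: (-1)*(-1), {r^2, r^10}: (-1)*(-1), {r^3, r^9}: (2)*(2), {r^4, r^8}: (-1)*(-1), {r^5, r^7}: (-1)*(-1), {s, sr^2, ...}: (0)*(0), {sr, sr^3, ...}: (0)*(0)
so (chi_8 * chi_8) takes values
  {e} -> 4, {r^6} -> 4, {r^1, r^11} -> 1, {r^2, r^10} -> 1, {r^3, r^9} -> 4, {r^4, r^8} -> 1, {r^5, r^7} -> 1, {s, sr^2, ...} -> 0, {sr, sr^3, ...} -> 0.
Now take the inner product of this character with each irreducible chi from the table, <chi_8*chi_8, chi> = (1/24) sum_C |C| (chi_8*chi_8)(C) conj(chi(C)):
  <chi_8*chi_8, chi_1> = (1/24)[1*(4)*conj(1) + 1*(4)*conj(1) + 2*(1)*conj(1) + 2*(1)*conj(1) + 2*(4)*conj(1) + 2*(1)*conj(1) + 2*(1)*conj(1) + 6*(0)*conj(1) + 6*(0)*conj(1)]
      = (1/24)[(4) + (4) + (2) + (2) + (8) + (2) + (2) + (0) + (0)] = 24/24 = 1
  <chi_8*chi_8, chi_2> = (1/24)[1*(4)*conj(1) + 1*(4)*conj(1) + 2*(1)*conj(1) + 2*(1)*conj(1) + 2*(4)*conj(1) + 2*(1)*conj(1) + 2*(1)*conj(1) + 6*(0)*conj(-1) + 6*(0)*conj(-1)]
      = (1/24)[(4) + (4) + (2) + (2) + (8) + (2) + (2) + (0) + (0)] = 24/24 = 1
  <chi_8*chi_8, chi_3> = (1/24)[1*(4)*conj(1) + 1*(4)*conj(1) + 2*(1)*conj(-1) + 2*(1)*conj(1) + 2*(4)*conj(-1) + 2*(1)*conj(1) + 2*(1)*conj(-1) + 6*(0)*conj(1) + 6*(0)*conj(-1)]
      = (1/24)[(4) + (4) + (-2) + (2) + (-8) + (2) + (-2) + (0) + (0)] = 0/24 = 0
  <chi_8*chi_8, chi_4> = (1/24)[1*(4)*conj(1) + 1*(4)*conj(1) + 2*(1)*conj(-1) + 2*(1)*conj(1) + 2*(4)*conj(-1) + 2*(1)*conj(1) + 2*(1)*conj(-1) + 6*(0)*conj(-1) + 6*(0)*conj(1)]
      = (1/24)[(4) + (4) + (-2) + (2) + (-8) + (2) + (-2) + (0) + (0)] = 0/24 = 0
  <chi_8*chi_8, chi_5> = (1/24)[1*(4)*conj(2) + 1*(4)*conj(-2) + 2*(1)*conj(sqrt(3)) + 2*(1)*conj(1) + 2*(4)*conj(0) + 2*(1)*conj(-1) + 2*(1)*conj(-sqrt(3)) + 6*(0)*conj(0) + 6*(0)*conj(0)]
      = (1/24)[(8) + (-8) + (2*sqrt(3)) + (2) + (0) + (-2) + (-2*sqrt(3)) + (0) + (0)] = 0/24 = 0
  <chi_8*chi_8, chi_6> = (1/24)[1*(4)*conj(2) + 1*(4)*conj(2) + 2*(1)*conj(1) + 2*(1)*conj(-1) + 2*(4)*conj(-2) + 2*(1)*conj(-1) + 2*(1)*conj(1) + 6*(0)*conj(0) + 6*(0)*conj(0)]
      = (1/24)[(8) + (8) + (2) + (-2) + (-16) + (-2) + (2) + (0) + (0)] = 0/24 = 0
  <chi_8*chi_8, chi_7> = (1/24)[1*(4)*conj(2) + 1*(4)*conj(-2) + 2*(1)*conj(0) + 2*(1)*conj(-2) + 2*(4)*conj(0) + 2*(1)*conj(2) + 2*(1)*conj(0) + 6*(0)*conj(0) + 6*(0)*conj(0)]
      = (1/24)[(8) + (-8) + (0) + (-4) + (0) + (4) + (0) + (0) + (0)] = 0/24 = 0
  <chi_8*chi_8, chi_8> = (1/24)[1*(4)*conj(2) + 1*(4)*conj(2) + 2*(1)*conj(-1) + 2*(1)*conj(-1) + 2*(4)*conj(2) + 2*(1)*conj(-1) + 2*(1)*conj(-1) + 6*(0)*conj(0) + 6*(0)*conj(0)]
      = (1/24)[(8) + (8) + (-2) + (-2) + (16) + (-2) + (-2) + (0) + (0)] = 24/24 = 1
  <chi_8*chi_8, chi_9> = (1/24)[1*(4)*conj(2) + 1*(4)*conj(-2) + 2*(1)*conj(-sqrt(3)) + 2*(1)*conj(1) + 2*(4)*conj(0) + 2*(1)*conj(-1) + 2*(1)*conj(sqrt(3)) + 6*(0)*conj(0) + 6*(0)*conj(0)]
      = (1/24)[(8) + (-8) + (-2*sqrt(3)) + (2) + (0) + (-2) + (2*sqrt(3)) + (0) + (0)] = 0/24 = 0
Hence the multiplicities are chi_1: 1, chi_2: 1, chi_8: 1. Dimension check: dim(chi_8)*dim(chi_8) = 2*2 = 4 and sum (mult * dim) = 1*1 + 1*1 + 1*2 = 4.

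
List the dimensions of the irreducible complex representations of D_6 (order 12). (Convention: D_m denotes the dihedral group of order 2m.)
Dimensions: 1, 1, 1, 1, 2, 2

Reasoning: There are 6 irreducibles (= number of conjugacy classes). Their dimensions d_i satisfy sum d_i^2 = |G| = 12: 1 + 1 + 1 + 1 + 4 + 4 = 12.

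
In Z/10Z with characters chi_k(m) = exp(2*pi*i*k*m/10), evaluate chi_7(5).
chi_7(5) = zeta_10^35 = -1

Proof sketch: chi_7(5) = zeta_10^(7*5) = zeta_10^35. Since zeta_10^10 = 1, this equals zeta_10^5 = exp(2*pi*i*5/10) = -1.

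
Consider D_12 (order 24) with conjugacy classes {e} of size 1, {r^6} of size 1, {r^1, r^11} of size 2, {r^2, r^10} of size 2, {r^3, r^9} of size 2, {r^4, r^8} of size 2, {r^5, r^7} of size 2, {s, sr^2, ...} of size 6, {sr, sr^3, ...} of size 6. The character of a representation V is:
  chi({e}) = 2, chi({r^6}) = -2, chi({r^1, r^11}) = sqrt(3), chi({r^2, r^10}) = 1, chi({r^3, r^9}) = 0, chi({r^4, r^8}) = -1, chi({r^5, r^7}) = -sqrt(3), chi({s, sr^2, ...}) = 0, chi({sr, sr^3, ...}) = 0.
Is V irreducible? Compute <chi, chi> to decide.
Irreducible: <chi, chi> = 1.

Working: <chi, chi> = (1/|G|) sum_C |C| * |chi(C)|^2 = (1/24)[1*|2|^2 + 1*|-2|^2 + 2*|sqrt(3)|^2 + 2*|1|^2 + 2*|0|^2 + 2*|-1|^2 + 2*|-sqrt(3)|^2 + 6*|0|^2 + 6*|0|^2]
  = (1/24)[(4) + (4) + (6) + (2) + (0) + (2) + (6) + (0) + (0)] = 24/24 = 1.
A character is irreducible iff <chi, chi> = 1, so this representation is irreducible.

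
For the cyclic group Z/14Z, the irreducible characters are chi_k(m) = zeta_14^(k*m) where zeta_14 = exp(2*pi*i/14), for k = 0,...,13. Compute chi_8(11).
chi_8(11) = zeta_14^88 = exp(4*I*pi/7)

Justification: chi_8(11) = zeta_14^(8*11) = zeta_14^88. Since zeta_14^14 = 1, this equals zeta_14^4 = exp(2*pi*i*4/14) = exp(4*I*pi/7).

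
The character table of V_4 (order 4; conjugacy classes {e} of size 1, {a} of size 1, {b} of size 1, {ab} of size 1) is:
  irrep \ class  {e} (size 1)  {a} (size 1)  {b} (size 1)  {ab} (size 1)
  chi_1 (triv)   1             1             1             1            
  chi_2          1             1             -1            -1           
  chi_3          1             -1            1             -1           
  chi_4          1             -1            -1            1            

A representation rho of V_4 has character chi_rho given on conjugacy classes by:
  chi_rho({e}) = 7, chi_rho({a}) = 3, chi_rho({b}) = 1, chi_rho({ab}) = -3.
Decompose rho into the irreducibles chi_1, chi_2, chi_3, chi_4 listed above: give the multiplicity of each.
Multiplicities: chi_1: 2, chi_2: 3, chi_3: 2, chi_4: 0.

Justification: Use <chi_rho, chi> = (1/|G|) sum_C |C| * chi_rho(C) * conj(chi(C)) with |G| = 4 for each irreducible chi in the table:
  <chi_rho, chi_1> = (1/4)[1*(7)*conj(1) + 1*(3)*conj(1) + 1*(1)*conj(1) + 1*(-3)*conj(1)]
      = (1/4)[(7) + (3) + (1) + (-3)] = 8/4 = 2
  <chi_rho, chi_2> = (1/4)[1*(7)*conj(1) + 1*(3)*conj(1) + 1*(1)*conj(-1) + 1*(-3)*conj(-1)]
      = (1/4)[(7) + (3) + (-1) + (3)] = 12/4 = 3
  <chi_rho, chi_3> = (1/4)[1*(7)*conj(1) + 1*(3)*conj(-1) + 1*(1)*conj(1) + 1*(-3)*conj(-1)]
      = (1/4)[(7) + (-3) + (1) + (3)] = 8/4 = 2
  <chi_rho, chi_4> = (1/4)[1*(7)*conj(1) + 1*(3)*conj(-1) + 1*(1)*conj(-1) + 1*(-3)*conj(1)]
      = (1/4)[(7) + (-3) + (-1) + (-3)] = 0/4 = 0
Dimension check: dim(rho) = sum (mult * dim) = 2*1 + 3*1 + 2*1 + 0*1 = 7 = chi_rho(e) = 7.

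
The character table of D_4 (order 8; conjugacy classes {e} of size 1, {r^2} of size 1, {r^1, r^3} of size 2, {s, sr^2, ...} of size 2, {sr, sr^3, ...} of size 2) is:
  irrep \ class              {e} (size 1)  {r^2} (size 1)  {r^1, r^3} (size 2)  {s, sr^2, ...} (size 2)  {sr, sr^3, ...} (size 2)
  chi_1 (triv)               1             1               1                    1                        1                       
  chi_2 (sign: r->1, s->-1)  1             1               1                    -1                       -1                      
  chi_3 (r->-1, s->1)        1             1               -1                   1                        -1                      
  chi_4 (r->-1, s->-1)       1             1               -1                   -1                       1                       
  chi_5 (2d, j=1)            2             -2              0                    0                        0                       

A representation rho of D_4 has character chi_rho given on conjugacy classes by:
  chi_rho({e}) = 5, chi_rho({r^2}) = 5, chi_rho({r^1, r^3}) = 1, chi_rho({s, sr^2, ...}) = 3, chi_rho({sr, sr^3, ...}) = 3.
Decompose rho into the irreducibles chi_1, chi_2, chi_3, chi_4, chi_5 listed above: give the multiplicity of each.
Multiplicities: chi_1: 3, chi_2: 0, chi_3: 1, chi_4: 1, chi_5: 0.

Justification: Use <chi_rho, chi> = (1/|G|) sum_C |C| * chi_rho(C) * conj(chi(C)) with |G| = 8 for each irreducible chi in the table:
  <chi_rho, chi_1> = (1/8)[1*(5)*conj(1) + 1*(5)*conj(1) + 2*(1)*conj(1) + 2*(3)*conj(1) + 2*(3)*conj(1)]
      = (1/8)[(5) + (5) + (2) + (6) + (6)] = 24/8 = 3
  <chi_rho, chi_2> = (1/8)[1*(5)*conj(1) + 1*(5)*conj(1) + 2*(1)*conj(1) + 2*(3)*conj(-1) + 2*(3)*conj(-1)]
      = (1/8)[(5) + (5) + (2) + (-6) + (-6)] = 0/8 = 0
  <chi_rho, chi_3> = (1/8)[1*(5)*conj(1) + 1*(5)*conj(1) + 2*(1)*conj(-1) + 2*(3)*conj(1) + 2*(3)*conj(-1)]
      = (1/8)[(5) + (5) + (-2) + (6) + (-6)] = 8/8 = 1
  <chi_rho, chi_4> = (1/8)[1*(5)*conj(1) + 1*(5)*conj(1) + 2*(1)*conj(-1) + 2*(3)*conj(-1) + 2*(3)*conj(1)]
      = (1/8)[(5) + (5) + (-2) + (-6) + (6)] = 8/8 = 1
  <chi_rho, chi_5> = (1/8)[1*(5)*conj(2) + 1*(5)*conj(-2) + 2*(1)*conj(0) + 2*(3)*conj(0) + 2*(3)*conj(0)]
      = (1/8)[(10) + (-10) + (0) + (0) + (0)] = 0/8 = 0
Dimension check: dim(rho) = sum (mult * dim) = 3*1 + 0*1 + 1*1 + 1*1 + 0*2 = 5 = chi_rho(e) = 5.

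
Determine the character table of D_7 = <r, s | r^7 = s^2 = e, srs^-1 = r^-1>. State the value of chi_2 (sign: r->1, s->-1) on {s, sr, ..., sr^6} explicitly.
Conjugacy classes: {e} of size 1, {r^1, r^6} of size 2, {r^2, r^5} of size 2, {r^3, r^4} of size 2, {s, sr, ..., sr^6} of size 7.
Character table:
  irrep \ class              {e} (size 1)  {r^1, r^6} (size 2)  {r^2, r^5} (size 2)  {r^3, r^4} (size 2)  {s, sr, ..., sr^6} (size 7)
  chi_1 (triv)               1             1                    1                    1                    1                          
  chi_2 (sign: r->1, s->-1)  1             1                    1                    1                    -1                         
  chi_3 (2d, j=1)            2             2*cos(2*pi/7)        -2*cos(3*pi/7)       -2*cos(pi/7)         0                          
  chi_4 (2d, j=2)            2             -2*cos(3*pi/7)       -2*cos(pi/7)         2*cos(2*pi/7)        0                          
  chi_5 (2d, j=3)            2             -2*cos(pi/7)         2*cos(2*pi/7)        -2*cos(3*pi/7)       0                          

Spot check: chi_2 (sign: r->1, s->-1) on {s, sr, ..., sr^6} = -1.

D_7 has order 2*7 = 14 with 5 conjugacy classes, hence 5 irreducibles. Sum of squared dims 1 + 1 + 4 + 4 + 4 = 14 = |G|. Linear characters come from the abelianisation; the 2-dimensional irreps have character r^k -> 2*cos(2*pi*j*k/7), reflections -> 0.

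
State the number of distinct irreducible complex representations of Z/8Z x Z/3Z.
24

Derivation: The number of irreducible complex representations of a finite group equals its number of conjugacy classes. Z/8Z x Z/3Z is abelian of order 24, so every element is its own conjugacy class: 24 classes, so Z/8Z x Z/3Z (order 24) has exactly 24 irreducible complex representations.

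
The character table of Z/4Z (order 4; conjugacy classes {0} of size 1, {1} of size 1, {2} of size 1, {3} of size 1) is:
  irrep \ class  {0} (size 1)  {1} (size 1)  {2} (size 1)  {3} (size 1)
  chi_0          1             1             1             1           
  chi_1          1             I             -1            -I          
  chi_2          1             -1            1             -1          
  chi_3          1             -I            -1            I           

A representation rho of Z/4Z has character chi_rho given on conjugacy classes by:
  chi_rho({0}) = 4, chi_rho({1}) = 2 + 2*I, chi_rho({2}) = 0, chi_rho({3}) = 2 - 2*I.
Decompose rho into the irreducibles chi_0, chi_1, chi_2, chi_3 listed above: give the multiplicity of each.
Multiplicities: chi_0: 2, chi_1: 2, chi_2: 0, chi_3: 0.

Proof sketch: Use <chi_rho, chi> = (1/|G|) sum_C |C| * chi_rho(C) * conj(chi(C)) with |G| = 4 for each irreducible chi in the table:
  <chi_rho, chi_0> = (1/4)[1*(4)*conj(1) + 1*(2 + 2*I)*conj(1) + 1*(0)*conj(1) + 1*(2 - 2*I)*conj(1)]
      = (1/4)[(4) + (2 + 2*I) + (0) + (2 - 2*I)] = 8/4 = 2
  <chi_rho, chi_1> = (1/4)[1*(4)*conj(1) + 1*(2 + 2*I)*conj(I) + 1*(0)*conj(-1) + 1*(2 - 2*I)*conj(-I)]
      = (1/4)[(4) + (2 - 2*I) + (0) + (2 + 2*I)] = 8/4 = 2
  <chi_rho, chi_2> = (1/4)[1*(4)*conj(1) + 1*(2 + 2*I)*conj(-1) + 1*(0)*conj(1) + 1*(2 - 2*I)*conj(-1)]
      = (1/4)[(4) + (-2 - 2*I) + (0) + (-2 + 2*I)] = 0/4 = 0
  <chi_rho, chi_3> = (1/4)[1*(4)*conj(1) + 1*(2 + 2*I)*conj(-I) + 1*(0)*conj(-1) + 1*(2 - 2*I)*conj(I)]
      = (1/4)[(4) + (-2 + 2*I) + (0) + (-2 - 2*I)] = 0/4 = 0
(Exp terms are combined using exp(i*s)*conj(exp(i*t)) = exp(i*(s-t)), and sums of them are collapsed using the identity that for every m > 1 the m distinct m-th roots of unity sum to 0, e.g. 1 + exp(2*I*pi/3) + exp(-2*I*pi/3) = 0.)
Dimension check: dim(rho) = sum (mult * dim) = 2*1 + 2*1 + 0*1 + 0*1 = 4 = chi_rho(e) = 4.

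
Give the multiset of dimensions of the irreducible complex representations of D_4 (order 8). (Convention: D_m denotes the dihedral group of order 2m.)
Dimensions: 1, 1, 1, 1, 2

There are 5 irreducibles (= number of conjugacy classes). Their dimensions d_i satisfy sum d_i^2 = |G| = 8: 1 + 1 + 1 + 1 + 4 = 8.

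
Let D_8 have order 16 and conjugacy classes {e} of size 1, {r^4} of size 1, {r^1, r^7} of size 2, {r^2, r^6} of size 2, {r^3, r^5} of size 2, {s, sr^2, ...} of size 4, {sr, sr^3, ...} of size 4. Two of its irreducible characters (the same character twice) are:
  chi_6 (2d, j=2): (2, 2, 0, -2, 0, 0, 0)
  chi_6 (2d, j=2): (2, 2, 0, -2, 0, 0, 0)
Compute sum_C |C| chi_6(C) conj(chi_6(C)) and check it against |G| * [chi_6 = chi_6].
Sum = 16 = |G| = 16; so <chi_6, chi_6> = 1 (norm-1 confirms irreducibility).

Working: Compute term by term over conjugacy classes (|C| * chi_6(C) * conj(chi_6(C))):
  1*(2)*conj(2) + 1*(2)*conj(2) + 2*(0)*conj(0) + 2*(-2)*conj(-2) + 2*(0)*conj(0) + 4*(0)*conj(0) + 4*(0)*conj(0)
  = (4) + (4) + (0) + (8) + (0) + (0) + (0)
  = 16.
Dividing by |G| = 16 gives 16/16 = 1, matching the row-orthogonality relation <chi_6, chi_6> = [chi_6 = chi_6].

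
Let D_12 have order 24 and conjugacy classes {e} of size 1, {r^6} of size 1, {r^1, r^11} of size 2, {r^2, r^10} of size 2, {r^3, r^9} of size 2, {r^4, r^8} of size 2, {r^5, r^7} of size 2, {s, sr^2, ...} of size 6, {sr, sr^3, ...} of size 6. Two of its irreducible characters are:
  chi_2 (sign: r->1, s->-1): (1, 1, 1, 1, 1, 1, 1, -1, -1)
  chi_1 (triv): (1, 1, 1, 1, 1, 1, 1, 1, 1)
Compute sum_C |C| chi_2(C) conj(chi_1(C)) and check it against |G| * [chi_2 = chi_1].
Sum = 0; so <chi_2, chi_1> = 0 (distinct irreducibles are orthogonal).

Proof sketch: Compute term by term over conjugacy classes (|C| * chi_2(C) * conj(chi_1(C))):
  1*(1)*conj(1) + 1*(1)*conj(1) + 2*(1)*conj(1) + 2*(1)*conj(1) + 2*(1)*conj(1) + 2*(1)*conj(1) + 2*(1)*conj(1) + 6*(-1)*conj(1) + 6*(-1)*conj(1)
  = (1) + (1) + (2) + (2) + (2) + (2) + (2) + (-6) + (-6)
  = 0.
Dividing by |G| = 24 gives 0/24 = 0, matching the row-orthogonality relation <chi_2, chi_1> = [chi_2 = chi_1].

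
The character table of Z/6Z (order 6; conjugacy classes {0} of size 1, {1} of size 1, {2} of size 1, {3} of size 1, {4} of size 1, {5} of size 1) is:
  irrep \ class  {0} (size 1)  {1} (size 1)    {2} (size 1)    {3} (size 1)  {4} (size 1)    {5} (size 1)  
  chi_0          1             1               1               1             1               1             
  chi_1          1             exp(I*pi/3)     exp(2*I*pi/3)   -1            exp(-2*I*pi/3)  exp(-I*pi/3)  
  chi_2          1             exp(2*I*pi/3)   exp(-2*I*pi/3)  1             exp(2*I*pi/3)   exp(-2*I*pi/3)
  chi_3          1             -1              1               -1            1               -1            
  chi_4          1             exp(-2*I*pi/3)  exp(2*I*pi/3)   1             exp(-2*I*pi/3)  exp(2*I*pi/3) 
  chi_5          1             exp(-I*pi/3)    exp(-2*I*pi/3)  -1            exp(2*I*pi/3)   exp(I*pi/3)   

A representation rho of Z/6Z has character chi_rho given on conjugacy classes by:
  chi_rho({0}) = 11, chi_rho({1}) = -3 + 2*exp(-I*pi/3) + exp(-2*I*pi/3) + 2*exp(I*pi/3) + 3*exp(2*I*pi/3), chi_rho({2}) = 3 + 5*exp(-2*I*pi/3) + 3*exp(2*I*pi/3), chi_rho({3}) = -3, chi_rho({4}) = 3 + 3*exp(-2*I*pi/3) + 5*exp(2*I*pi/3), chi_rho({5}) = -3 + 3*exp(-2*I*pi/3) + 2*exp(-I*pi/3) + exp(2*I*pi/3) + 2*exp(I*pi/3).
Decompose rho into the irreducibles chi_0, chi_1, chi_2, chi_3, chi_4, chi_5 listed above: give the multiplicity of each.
Multiplicities: chi_0: 0, chi_1: 2, chi_2: 3, chi_3: 3, chi_4: 1, chi_5: 2.

Why: Use <chi_rho, chi> = (1/|G|) sum_C |C| * chi_rho(C) * conj(chi(C)) with |G| = 6 for each irreducible chi in the table:
  <chi_rho, chi_0> = (1/6)[1*(11)*conj(1) + 1*(-3 + 2*exp(-I*pi/3) + exp(-2*I*pi/3) + 2*exp(I*pi/3) + 3*exp(2*I*pi/3))*conj(1) + 1*(3 + 5*exp(-2*I*pi/3) + 3*exp(2*I*pi/3))*conj(1) + 1*(-3)*conj(1) + 1*(3 + 3*exp(-2*I*pi/3) + 5*exp(2*I*pi/3))*conj(1) + 1*(-3 + 3*exp(-2*I*pi/3) + 2*exp(-I*pi/3) + exp(2*I*pi/3) + 2*exp(I*pi/3))*conj(1)]
      = (1/6)[(11) + (-3 + 2*exp(-I*pi/3) + exp(-2*I*pi/3) + 2*exp(I*pi/3) + 3*exp(2*I*pi/3)) + (3 + 5*exp(-2*I*pi/3) + 3*exp(2*I*pi/3)) + (-3) + (3 + 3*exp(-2*I*pi/3) + 5*exp(2*I*pi/3)) + (-3 + 3*exp(-2*I*pi/3) + 2*exp(-I*pi/3) + exp(2*I*pi/3) + 2*exp(I*pi/3))] = 0/6 = 0
  <chi_rho, chi_1> = (1/6)[1*(11)*conj(1) + 1*(-3 + 2*exp(-I*pi/3) + exp(-2*I*pi/3) + 2*exp(I*pi/3) + 3*exp(2*I*pi/3))*conj(exp(I*pi/3)) + 1*(3 + 5*exp(-2*I*pi/3) + 3*exp(2*I*pi/3))*conj(exp(2*I*pi/3)) + 1*(-3)*conj(-1) + 1*(3 + 3*exp(-2*I*pi/3) + 5*exp(2*I*pi/3))*conj(exp(-2*I*pi/3)) + 1*(-3 + 3*exp(-2*I*pi/3) + 2*exp(-I*pi/3) + exp(2*I*pi/3) + 2*exp(I*pi/3))*conj(exp(-I*pi/3))]
      = (1/6)[(11) + (1 + 2*exp(-2*I*pi/3) - 3*exp(-I*pi/3) + 3*exp(I*pi/3)) + (3 + 3*exp(-2*I*pi/3) + 5*exp(2*I*pi/3)) + (3) + (3 + 5*exp(-2*I*pi/3) + 3*exp(2*I*pi/3)) + (1 - 3*exp(I*pi/3) + 3*exp(-I*pi/3) + 2*exp(2*I*pi/3))] = 12/6 = 2
  <chi_rho, chi_2> = (1/6)[1*(11)*conj(1) + 1*(-3 + 2*exp(-I*pi/3) + exp(-2*I*pi/3) + 2*exp(I*pi/3) + 3*exp(2*I*pi/3))*conj(exp(2*I*pi/3)) + 1*(3 + 5*exp(-2*I*pi/3) + 3*exp(2*I*pi/3))*conj(exp(-2*I*pi/3)) + 1*(-3)*conj(1) + 1*(3 + 3*exp(-2*I*pi/3) + 5*exp(2*I*pi/3))*conj(exp(2*I*pi/3)) + 1*(-3 + 3*exp(-2*I*pi/3) + 2*exp(-I*pi/3) + exp(2*I*pi/3) + 2*exp(I*pi/3))*conj(exp(-2*I*pi/3))]
      = (1/6)[(11) + (1 + 2*exp(-I*pi/3) + exp(2*I*pi/3) - 3*exp(-2*I*pi/3)) + (2) + (-3) + (2) + (1 - 3*exp(2*I*pi/3) + exp(-2*I*pi/3) + 2*exp(I*pi/3))] = 18/6 = 3
  <chi_rho, chi_3> = (1/6)[1*(11)*conj(1) + 1*(-3 + 2*exp(-I*pi/3) + exp(-2*I*pi/3) + 2*exp(I*pi/3) + 3*exp(2*I*pi/3))*conj(-1) + 1*(3 + 5*exp(-2*I*pi/3) + 3*exp(2*I*pi/3))*conj(1) + 1*(-3)*conj(-1) + 1*(3 + 3*exp(-2*I*pi/3) + 5*exp(2*I*pi/3))*conj(1) + 1*(-3 + 3*exp(-2*I*pi/3) + 2*exp(-I*pi/3) + exp(2*I*pi/3) + 2*exp(I*pi/3))*conj(-1)]
      = (1/6)[(11) + (3 - 3*exp(2*I*pi/3) - 2*exp(I*pi/3) - exp(-2*I*pi/3) - 2*exp(-I*pi/3)) + (3 + 5*exp(-2*I*pi/3) + 3*exp(2*I*pi/3)) + (3) + (3 + 3*exp(-2*I*pi/3) + 5*exp(2*I*pi/3)) + (3 - 2*exp(I*pi/3) - exp(2*I*pi/3) - 2*exp(-I*pi/3) - 3*exp(-2*I*pi/3))] = 18/6 = 3
  <chi_rho, chi_4> = (1/6)[1*(11)*conj(1) + 1*(-3 + 2*exp(-I*pi/3) + exp(-2*I*pi/3) + 2*exp(I*pi/3) + 3*exp(2*I*pi/3))*conj(exp(-2*I*pi/3)) + 1*(3 + 5*exp(-2*I*pi/3) + 3*exp(2*I*pi/3))*conj(exp(2*I*pi/3)) + 1*(-3)*conj(1) + 1*(3 + 3*exp(-2*I*pi/3) + 5*exp(2*I*pi/3))*conj(exp(-2*I*pi/3)) + 1*(-3 + 3*exp(-2*I*pi/3) + 2*exp(-I*pi/3) + exp(2*I*pi/3) + 2*exp(I*pi/3))*conj(exp(2*I*pi/3))]
      = (1/6)[(11) + (-1 + 3*exp(-2*I*pi/3) - 3*exp(2*I*pi/3) + 2*exp(I*pi/3)) + (3 + 3*exp(-2*I*pi/3) + 5*exp(2*I*pi/3)) + (-3) + (3 + 5*exp(-2*I*pi/3) + 3*exp(2*I*pi/3)) + (-1 + 2*exp(-I*pi/3) + 3*exp(2*I*pi/3) - 3*exp(-2*I*pi/3))] = 6/6 = 1
  <chi_rho, chi_5> = (1/6)[1*(11)*conj(1) + 1*(-3 + 2*exp(-I*pi/3) + exp(-2*I*pi/3) + 2*exp(I*pi/3) + 3*exp(2*I*pi/3))*conj(exp(-I*pi/3)) + 1*(3 + 5*exp(-2*I*pi/3) + 3*exp(2*I*pi/3))*conj(exp(-2*I*pi/3)) + 1*(-3)*conj(-1) + 1*(3 + 3*exp(-2*I*pi/3) + 5*exp(2*I*pi/3))*conj(exp(2*I*pi/3)) + 1*(-3 + 3*exp(-2*I*pi/3) + 2*exp(-I*pi/3) + exp(2*I*pi/3) + 2*exp(I*pi/3))*conj(exp(I*pi/3))]
      = (1/6)[(11) + (-1 - 3*exp(I*pi/3) + exp(-I*pi/3) + 2*exp(2*I*pi/3)) + (2) + (3) + (2) + (-1 + 2*exp(-2*I*pi/3) + exp(I*pi/3) - 3*exp(-I*pi/3))] = 12/6 = 2
(Exp terms are combined using exp(i*s)*conj(exp(i*t)) = exp(i*(s-t)), and sums of them are collapsed using the identity that for every m > 1 the m distinct m-th roots of unity sum to 0, e.g. 1 + exp(2*I*pi/3) + exp(-2*I*pi/3) = 0.)
Dimension check: dim(rho) = sum (mult * dim) = 0*1 + 2*1 + 3*1 + 3*1 + 1*1 + 2*1 = 11 = chi_rho(e) = 11.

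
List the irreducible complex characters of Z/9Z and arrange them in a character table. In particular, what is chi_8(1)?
Character table of Z/9Z (irreps indexed chi_0,...,chi_8 with chi_k(m) = zeta_9^(k*m), zeta_9 = exp(2*pi*i/9)):
  irrep \ class  {0} (size 1)  {1} (size 1)    {2} (size 1)    {3} (size 1)    {4} (size 1)    {5} (size 1)    {6} (size 1)    {7} (size 1)    {8} (size 1)  
  chi_0          1             1               1               1               1               1               1               1               1             
  chi_1          1             exp(2*I*pi/9)   exp(4*I*pi/9)   exp(2*I*pi/3)   exp(8*I*pi/9)   exp(-8*I*pi/9)  exp(-2*I*pi/3)  exp(-4*I*pi/9)  exp(-2*I*pi/9)
  chi_2          1             exp(4*I*pi/9)   exp(8*I*pi/9)   exp(-2*I*pi/3)  exp(-2*I*pi/9)  exp(2*I*pi/9)   exp(2*I*pi/3)   exp(-8*I*pi/9)  exp(-4*I*pi/9)
  chi_3          1             exp(2*I*pi/3)   exp(-2*I*pi/3)  1               exp(2*I*pi/3)   exp(-2*I*pi/3)  1               exp(2*I*pi/3)   exp(-2*I*pi/3)
  chi_4          1             exp(8*I*pi/9)   exp(-2*I*pi/9)  exp(2*I*pi/3)   exp(-4*I*pi/9)  exp(4*I*pi/9)   exp(-2*I*pi/3)  exp(2*I*pi/9)   exp(-8*I*pi/9)
  chi_5          1             exp(-8*I*pi/9)  exp(2*I*pi/9)   exp(-2*I*pi/3)  exp(4*I*pi/9)   exp(-4*I*pi/9)  exp(2*I*pi/3)   exp(-2*I*pi/9)  exp(8*I*pi/9) 
  chi_6          1             exp(-2*I*pi/3)  exp(2*I*pi/3)   1               exp(-2*I*pi/3)  exp(2*I*pi/3)   1               exp(-2*I*pi/3)  exp(2*I*pi/3) 
  chi_7          1             exp(-4*I*pi/9)  exp(-8*I*pi/9)  exp(2*I*pi/3)   exp(2*I*pi/9)   exp(-2*I*pi/9)  exp(-2*I*pi/3)  exp(8*I*pi/9)   exp(4*I*pi/9) 
  chi_8          1             exp(-2*I*pi/9)  exp(-4*I*pi/9)  exp(-2*I*pi/3)  exp(-8*I*pi/9)  exp(8*I*pi/9)   exp(2*I*pi/3)   exp(4*I*pi/9)   exp(2*I*pi/9) 

Spot check: chi_8(1) = zeta_9^(8*1) = zeta_9^8 = exp(-2*I*pi/9).

Proof sketch: Z/9Z is abelian, so all 9 irreducible complex representations are 1-dimensional. They are given by chi_k(m) = zeta_9^(k*m) for k = 0,...,8. Row orthogonality: sum_m chi_k(m) conj(chi_l(m)) = 9 * [k = l].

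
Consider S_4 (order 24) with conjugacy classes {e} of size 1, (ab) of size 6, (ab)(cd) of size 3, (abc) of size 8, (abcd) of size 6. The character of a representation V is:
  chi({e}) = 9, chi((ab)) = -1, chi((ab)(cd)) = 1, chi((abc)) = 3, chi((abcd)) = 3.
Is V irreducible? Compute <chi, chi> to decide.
Not irreducible (reducible): <chi, chi> = 9 > 1.

Details: <chi, chi> = (1/|G|) sum_C |C| * |chi(C)|^2 = (1/24)[1*|9|^2 + 6*|-1|^2 + 3*|1|^2 + 8*|3|^2 + 6*|3|^2]
  = (1/24)[(81) + (6) + (3) + (72) + (54)] = 216/24 = 9.
A character is irreducible iff <chi, chi> = 1, so this representation is reducible.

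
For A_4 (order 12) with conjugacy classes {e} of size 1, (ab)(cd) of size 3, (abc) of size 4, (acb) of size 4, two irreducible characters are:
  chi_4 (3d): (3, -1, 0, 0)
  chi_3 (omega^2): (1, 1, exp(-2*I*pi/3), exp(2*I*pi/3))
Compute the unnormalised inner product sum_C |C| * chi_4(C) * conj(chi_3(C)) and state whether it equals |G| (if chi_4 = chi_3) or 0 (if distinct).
Sum = 0; so <chi_4, chi_3> = 0 (distinct irreducibles are orthogonal).

Compute term by term over conjugacy classes (|C| * chi_4(C) * conj(chi_3(C))):
  1*(3)*conj(1) + 3*(-1)*conj(1) + 4*(0)*conj(exp(-2*I*pi/3)) + 4*(0)*conj(exp(2*I*pi/3))
  = (3) + (-3) + (0) + (0)
  = 0.
(Exp terms are combined using exp(i*s)*conj(exp(i*t)) = exp(i*(s-t)), and sums of them are collapsed using the identity that for every m > 1 the m distinct m-th roots of unity sum to 0, e.g. 1 + exp(2*I*pi/3) + exp(-2*I*pi/3) = 0.)
Dividing by |G| = 12 gives 0/12 = 0, matching the row-orthogonality relation <chi_4, chi_3> = [chi_4 = chi_3].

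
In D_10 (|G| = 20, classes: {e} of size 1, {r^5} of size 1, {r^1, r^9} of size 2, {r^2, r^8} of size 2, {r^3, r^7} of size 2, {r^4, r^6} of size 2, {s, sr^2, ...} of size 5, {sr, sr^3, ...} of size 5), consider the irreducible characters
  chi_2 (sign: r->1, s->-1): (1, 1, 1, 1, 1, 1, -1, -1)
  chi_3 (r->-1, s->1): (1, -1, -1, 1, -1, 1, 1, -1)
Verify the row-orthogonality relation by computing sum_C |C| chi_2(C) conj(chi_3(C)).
Sum = 0; so <chi_2, chi_3> = 0 (distinct irreducibles are orthogonal).

Argument: Compute term by term over conjugacy classes (|C| * chi_2(C) * conj(chi_3(C))):
  1*(1)*conj(1) + 1*(1)*conj(-1) + 2*(1)*conj(-1) + 2*(1)*conj(1) + 2*(1)*conj(-1) + 2*(1)*conj(1) + 5*(-1)*conj(1) + 5*(-1)*conj(-1)
  = (1) + (-1) + (-2) + (2) + (-2) + (2) + (-5) + (5)
  = 0.
Dividing by |G| = 20 gives 0/20 = 0, matching the row-orthogonality relation <chi_2, chi_3> = [chi_2 = chi_3].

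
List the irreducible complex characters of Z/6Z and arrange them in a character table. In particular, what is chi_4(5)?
Character table of Z/6Z (irreps indexed chi_0,...,chi_5 with chi_k(m) = zeta_6^(k*m), zeta_6 = exp(2*pi*i/6)):
  irrep \ class  {0} (size 1)  {1} (size 1)    {2} (size 1)    {3} (size 1)  {4} (size 1)    {5} (size 1)  
  chi_0          1             1               1               1             1               1             
  chi_1          1             exp(I*pi/3)     exp(2*I*pi/3)   -1            exp(-2*I*pi/3)  exp(-I*pi/3)  
  chi_2          1             exp(2*I*pi/3)   exp(-2*I*pi/3)  1             exp(2*I*pi/3)   exp(-2*I*pi/3)
  chi_3          1             -1              1               -1            1               -1            
  chi_4          1             exp(-2*I*pi/3)  exp(2*I*pi/3)   1             exp(-2*I*pi/3)  exp(2*I*pi/3) 
  chi_5          1             exp(-I*pi/3)    exp(-2*I*pi/3)  -1            exp(2*I*pi/3)   exp(I*pi/3)   

Spot check: chi_4(5) = zeta_6^(4*5) = zeta_6^20 = exp(2*I*pi/3).

Solution. Z/6Z is abelian, so all 6 irreducible complex representations are 1-dimensional. They are given by chi_k(m) = zeta_6^(k*m) for k = 0,...,5. Row orthogonality: sum_m chi_k(m) conj(chi_l(m)) = 6 * [k = l].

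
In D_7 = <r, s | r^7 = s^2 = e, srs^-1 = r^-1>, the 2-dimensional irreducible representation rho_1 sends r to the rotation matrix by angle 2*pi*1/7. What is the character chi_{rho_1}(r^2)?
chi_{rho_1}(r^2) = 2*cos(2*pi*1*2/7) = -2*cos(3*pi/7)

Justification: rho_1(r^2) is rotation by angle 2*pi*1*2/7, whose trace is 2*cos(2*pi*1*2/7) = -2*cos(3*pi/7).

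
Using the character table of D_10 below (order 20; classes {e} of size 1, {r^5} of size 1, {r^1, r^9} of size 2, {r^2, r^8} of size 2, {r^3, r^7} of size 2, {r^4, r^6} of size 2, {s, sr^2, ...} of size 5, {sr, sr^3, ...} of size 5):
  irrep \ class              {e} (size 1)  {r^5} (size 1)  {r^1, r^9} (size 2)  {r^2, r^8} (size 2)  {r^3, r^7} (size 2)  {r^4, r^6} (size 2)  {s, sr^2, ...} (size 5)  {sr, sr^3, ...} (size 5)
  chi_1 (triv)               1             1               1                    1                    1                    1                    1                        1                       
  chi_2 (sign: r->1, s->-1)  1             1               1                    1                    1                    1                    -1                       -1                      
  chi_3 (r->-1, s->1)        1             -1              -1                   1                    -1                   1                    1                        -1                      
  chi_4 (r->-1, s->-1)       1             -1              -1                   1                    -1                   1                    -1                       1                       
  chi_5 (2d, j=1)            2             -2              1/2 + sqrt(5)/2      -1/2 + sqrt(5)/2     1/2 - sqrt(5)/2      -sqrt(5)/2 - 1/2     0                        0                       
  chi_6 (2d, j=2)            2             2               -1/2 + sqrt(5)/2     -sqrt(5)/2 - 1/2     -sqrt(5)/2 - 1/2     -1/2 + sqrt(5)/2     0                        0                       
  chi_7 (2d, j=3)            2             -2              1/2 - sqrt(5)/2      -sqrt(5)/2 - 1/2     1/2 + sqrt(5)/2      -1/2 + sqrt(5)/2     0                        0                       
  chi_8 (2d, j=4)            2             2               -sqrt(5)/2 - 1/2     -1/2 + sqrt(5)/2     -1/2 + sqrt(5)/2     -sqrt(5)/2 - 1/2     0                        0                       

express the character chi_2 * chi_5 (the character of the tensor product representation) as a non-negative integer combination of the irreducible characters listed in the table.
chi_2 tensor chi_5 = chi_5 (all other irreducibles have multiplicity 0).

Explanation: The character of a tensor product is the pointwise product (chi_2 * chi_5)(C) = chi_2(C) * chi_5(C):
  {e}: (1)*(2), {r^5}: (1)*(-2), {r^1, r^9}: (1)*(1/2 + sqrt(5)/2), {r^2, r^8}: (1)*(-1/2 + sqrt(5)/2), {r^3, r^7}: (1)*(1/2 - sqrt(5)/2), {r^4, r^6}: (1)*(-sqrt(5)/2 - 1/2), {s, sr^2, ...}: (-1)*(0), {sr, sr^3, ...}: (-1)*(0)
so (chi_2 * chi_5) takes values
  {e} -> 2, {r^5} -> -2, {r^1, r^9} -> 1/2 + sqrt(5)/2, {r^2, r^8} -> -1/2 + sqrt(5)/2, {r^3, r^7} -> 1/2 - sqrt(5)/2, {r^4, r^6} -> -sqrt(5)/2 - 1/2, {s, sr^2, ...} -> 0, {sr, sr^3, ...} -> 0.
Now take the inner product of this character with each irreducible chi from the table, <chi_2*chi_5, chi> = (1/20) sum_C |C| (chi_2*chi_5)(C) conj(chi(C)):
  <chi_2*chi_5, chi_1> = (1/20)[1*(2)*conj(1) + 1*(-2)*conj(1) + 2*(1/2 + sqrt(5)/2)*conj(1) + 2*(-1/2 + sqrt(5)/2)*conj(1) + 2*(1/2 - sqrt(5)/2)*conj(1) + 2*(-sqrt(5)/2 - 1/2)*conj(1) + 5*(0)*conj(1) + 5*(0)*conj(1)]
      = (1/20)[(2) + (-2) + (1 + sqrt(5)) + (-1 + sqrt(5)) + (1 - sqrt(5)) + (-sqrt(5) - 1) + (0) + (0)] = 0/20 = 0
  <chi_2*chi_5, chi_2> = (1/20)[1*(2)*conj(1) + 1*(-2)*conj(1) + 2*(1/2 + sqrt(5)/2)*conj(1) + 2*(-1/2 + sqrt(5)/2)*conj(1) + 2*(1/2 - sqrt(5)/2)*conj(1) + 2*(-sqrt(5)/2 - 1/2)*conj(1) + 5*(0)*conj(-1) + 5*(0)*conj(-1)]
      = (1/20)[(2) + (-2) + (1 + sqrt(5)) + (-1 + sqrt(5)) + (1 - sqrt(5)) + (-sqrt(5) - 1) + (0) + (0)] = 0/20 = 0
  <chi_2*chi_5, chi_3> = (1/20)[1*(2)*conj(1) + 1*(-2)*conj(-1) + 2*(1/2 + sqrt(5)/2)*conj(-1) + 2*(-1/2 + sqrt(5)/2)*conj(1) + 2*(1/2 - sqrt(5)/2)*conj(-1) + 2*(-sqrt(5)/2 - 1/2)*conj(1) + 5*(0)*conj(1) + 5*(0)*conj(-1)]
      = (1/20)[(2) + (2) + (-sqrt(5) - 1) + (-1 + sqrt(5)) + (-1 + sqrt(5)) + (-sqrt(5) - 1) + (0) + (0)] = 0/20 = 0
  <chi_2*chi_5, chi_4> = (1/20)[1*(2)*conj(1) + 1*(-2)*conj(-1) + 2*(1/2 + sqrt(5)/2)*conj(-1) + 2*(-1/2 + sqrt(5)/2)*conj(1) + 2*(1/2 - sqrt(5)/2)*conj(-1) + 2*(-sqrt(5)/2 - 1/2)*conj(1) + 5*(0)*conj(-1) + 5*(0)*conj(1)]
      = (1/20)[(2) + (2) + (-sqrt(5) - 1) + (-1 + sqrt(5)) + (-1 + sqrt(5)) + (-sqrt(5) - 1) + (0) + (0)] = 0/20 = 0
  <chi_2*chi_5, chi_5> = (1/20)[1*(2)*conj(2) + 1*(-2)*conj(-2) + 2*(1/2 + sqrt(5)/2)*conj(1/2 + sqrt(5)/2) + 2*(-1/2 + sqrt(5)/2)*conj(-1/2 + sqrt(5)/2) + 2*(1/2 - sqrt(5)/2)*conj(1/2 - sqrt(5)/2) + 2*(-sqrt(5)/2 - 1/2)*conj(-sqrt(5)/2 - 1/2) + 5*(0)*conj(0) + 5*(0)*conj(0)]
      = (1/20)[(4) + (4) + (sqrt(5) + 3) + (3 - sqrt(5)) + (3 - sqrt(5)) + (sqrt(5) + 3) + (0) + (0)] = 20/20 = 1
  <chi_2*chi_5, chi_6> = (1/20)[1*(2)*conj(2) + 1*(-2)*conj(2) + 2*(1/2 + sqrt(5)/2)*conj(-1/2 + sqrt(5)/2) + 2*(-1/2 + sqrt(5)/2)*conj(-sqrt(5)/2 - 1/2) + 2*(1/2 - sqrt(5)/2)*conj(-sqrt(5)/2 - 1/2) + 2*(-sqrt(5)/2 - 1/2)*conj(-1/2 + sqrt(5)/2) + 5*(0)*conj(0) + 5*(0)*conj(0)]
      = (1/20)[(4) + (-4) + (2) + (-2) + (2) + (-2) + (0) + (0)] = 0/20 = 0
  <chi_2*chi_5, chi_7> = (1/20)[1*(2)*conj(2) + 1*(-2)*conj(-2) + 2*(1/2 + sqrt(5)/2)*conj(1/2 - sqrt(5)/2) + 2*(-1/2 + sqrt(5)/2)*conj(-sqrt(5)/2 - 1/2) + 2*(1/2 - sqrt(5)/2)*conj(1/2 + sqrt(5)/2) + 2*(-sqrt(5)/2 - 1/2)*conj(-1/2 + sqrt(5)/2) + 5*(0)*conj(0) + 5*(0)*conj(0)]
      = (1/20)[(4) + (4) + (-2) + (-2) + (-2) + (-2) + (0) + (0)] = 0/20 = 0
  <chi_2*chi_5, chi_8> = (1/20)[1*(2)*conj(2) + 1*(-2)*conj(2) + 2*(1/2 + sqrt(5)/2)*conj(-sqrt(5)/2 - 1/2) + 2*(-1/2 + sqrt(5)/2)*conj(-1/2 + sqrt(5)/2) + 2*(1/2 - sqrt(5)/2)*conj(-1/2 + sqrt(5)/2) + 2*(-sqrt(5)/2 - 1/2)*conj(-sqrt(5)/2 - 1/2) + 5*(0)*conj(0) + 5*(0)*conj(0)]
      = (1/20)[(4) + (-4) + (-3 - sqrt(5)) + (3 - sqrt(5)) + (-3 + sqrt(5)) + (sqrt(5) + 3) + (0) + (0)] = 0/20 = 0
Hence the multiplicities are chi_5: 1. Dimension check: dim(chi_2)*dim(chi_5) = 1*2 = 2 and sum (mult * dim) = 1*2 = 2.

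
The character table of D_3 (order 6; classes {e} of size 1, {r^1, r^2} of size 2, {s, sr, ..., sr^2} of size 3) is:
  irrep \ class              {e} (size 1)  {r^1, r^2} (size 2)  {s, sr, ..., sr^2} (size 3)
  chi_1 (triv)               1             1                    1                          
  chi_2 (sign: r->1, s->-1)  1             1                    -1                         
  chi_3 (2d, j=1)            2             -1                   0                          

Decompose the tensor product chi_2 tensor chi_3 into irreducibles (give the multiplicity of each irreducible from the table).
chi_2 tensor chi_3 = chi_3 (all other irreducibles have multiplicity 0).

Solution. The character of a tensor product is the pointwise product (chi_2 * chi_3)(C) = chi_2(C) * chi_3(C):
  {e}: (1)*(2), {r^1, r^2}: (1)*(-1), {s, sr, ..., sr^2}: (-1)*(0)
so (chi_2 * chi_3) takes values
  {e} -> 2, {r^1, r^2} -> -1, {s, sr, ..., sr^2} -> 0.
Now take the inner product of this character with each irreducible chi from the table, <chi_2*chi_3, chi> = (1/6) sum_C |C| (chi_2*chi_3)(C) conj(chi(C)):
  <chi_2*chi_3, chi_1> = (1/6)[1*(2)*conj(1) + 2*(-1)*conj(1) + 3*(0)*conj(1)]
      = (1/6)[(2) + (-2) + (0)] = 0/6 = 0
  <chi_2*chi_3, chi_2> = (1/6)[1*(2)*conj(1) + 2*(-1)*conj(1) + 3*(0)*conj(-1)]
      = (1/6)[(2) + (-2) + (0)] = 0/6 = 0
  <chi_2*chi_3, chi_3> = (1/6)[1*(2)*conj(2) + 2*(-1)*conj(-1) + 3*(0)*conj(0)]
      = (1/6)[(4) + (2) + (0)] = 6/6 = 1
Hence the multiplicities are chi_3: 1. Dimension check: dim(chi_2)*dim(chi_3) = 1*2 = 2 and sum (mult * dim) = 1*2 = 2.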